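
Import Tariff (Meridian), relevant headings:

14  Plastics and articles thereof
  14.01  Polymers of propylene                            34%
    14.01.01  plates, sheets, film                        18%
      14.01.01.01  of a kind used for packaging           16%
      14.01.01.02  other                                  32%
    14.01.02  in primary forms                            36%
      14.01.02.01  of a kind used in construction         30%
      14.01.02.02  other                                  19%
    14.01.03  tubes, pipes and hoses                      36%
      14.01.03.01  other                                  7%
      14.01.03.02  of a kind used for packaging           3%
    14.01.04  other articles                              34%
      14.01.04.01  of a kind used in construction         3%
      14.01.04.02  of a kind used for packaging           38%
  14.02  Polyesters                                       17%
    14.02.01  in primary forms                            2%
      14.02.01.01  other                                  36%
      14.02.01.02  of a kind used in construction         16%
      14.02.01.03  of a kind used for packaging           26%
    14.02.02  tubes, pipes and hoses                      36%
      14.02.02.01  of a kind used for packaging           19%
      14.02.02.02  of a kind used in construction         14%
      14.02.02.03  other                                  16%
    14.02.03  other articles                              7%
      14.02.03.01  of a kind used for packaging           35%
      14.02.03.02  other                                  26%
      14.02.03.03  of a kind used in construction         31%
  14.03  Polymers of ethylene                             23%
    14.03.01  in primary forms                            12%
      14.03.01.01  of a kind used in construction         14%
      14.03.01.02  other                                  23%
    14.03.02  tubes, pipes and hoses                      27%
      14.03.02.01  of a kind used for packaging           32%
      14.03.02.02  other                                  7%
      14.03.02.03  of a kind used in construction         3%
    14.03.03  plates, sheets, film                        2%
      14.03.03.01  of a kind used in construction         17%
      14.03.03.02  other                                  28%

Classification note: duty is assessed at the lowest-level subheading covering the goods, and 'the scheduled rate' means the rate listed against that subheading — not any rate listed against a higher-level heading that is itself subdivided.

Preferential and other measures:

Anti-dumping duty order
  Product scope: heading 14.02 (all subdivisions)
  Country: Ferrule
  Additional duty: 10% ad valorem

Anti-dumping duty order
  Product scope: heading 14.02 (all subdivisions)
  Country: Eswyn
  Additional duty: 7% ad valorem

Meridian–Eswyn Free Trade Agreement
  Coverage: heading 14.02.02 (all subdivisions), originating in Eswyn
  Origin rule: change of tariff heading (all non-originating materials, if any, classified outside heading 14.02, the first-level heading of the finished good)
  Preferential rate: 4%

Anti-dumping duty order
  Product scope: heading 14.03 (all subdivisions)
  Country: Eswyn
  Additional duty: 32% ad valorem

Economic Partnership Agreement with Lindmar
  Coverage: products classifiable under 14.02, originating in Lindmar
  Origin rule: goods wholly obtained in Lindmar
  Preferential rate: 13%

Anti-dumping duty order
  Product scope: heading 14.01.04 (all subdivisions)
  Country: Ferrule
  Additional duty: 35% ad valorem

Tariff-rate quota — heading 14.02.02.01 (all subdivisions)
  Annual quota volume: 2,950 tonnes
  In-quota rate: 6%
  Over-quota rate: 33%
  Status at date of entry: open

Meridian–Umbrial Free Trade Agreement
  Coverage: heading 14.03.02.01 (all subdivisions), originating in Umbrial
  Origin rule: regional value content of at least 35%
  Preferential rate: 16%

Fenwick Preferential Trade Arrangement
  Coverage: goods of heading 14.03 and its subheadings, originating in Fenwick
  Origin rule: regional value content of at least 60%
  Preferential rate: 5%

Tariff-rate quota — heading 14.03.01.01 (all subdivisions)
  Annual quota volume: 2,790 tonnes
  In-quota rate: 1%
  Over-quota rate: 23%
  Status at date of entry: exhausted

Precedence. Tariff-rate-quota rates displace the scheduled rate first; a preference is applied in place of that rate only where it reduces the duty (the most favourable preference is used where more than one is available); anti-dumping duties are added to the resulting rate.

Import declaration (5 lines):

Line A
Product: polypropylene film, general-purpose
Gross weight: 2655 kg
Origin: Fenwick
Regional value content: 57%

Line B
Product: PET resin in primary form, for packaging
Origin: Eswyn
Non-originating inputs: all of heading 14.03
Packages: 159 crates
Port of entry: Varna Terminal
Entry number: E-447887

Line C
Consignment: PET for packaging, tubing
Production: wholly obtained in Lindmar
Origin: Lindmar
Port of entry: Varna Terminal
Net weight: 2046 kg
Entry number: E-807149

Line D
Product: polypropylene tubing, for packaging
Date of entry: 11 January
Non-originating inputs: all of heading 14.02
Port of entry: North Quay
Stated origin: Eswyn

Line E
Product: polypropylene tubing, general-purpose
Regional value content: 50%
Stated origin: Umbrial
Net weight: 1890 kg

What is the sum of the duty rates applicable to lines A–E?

Line A: polypropylene → 14.01; film → 14.01.01; general-purpose → 14.01.01.02. Scheduled 32%. Fenwick agreement on 14.03: 14.01.01.02 not covered. → 32%.
Line B: PET → 14.02; resin in primary form → 14.02.01; for packaging → 14.02.01.03. Scheduled 26%. Eswyn agreement on 14.02.02: 14.02.01.03 not covered; anti-dumping (Eswyn, 14.02): +7%; total 26% + 7% = 33%. → 33%.
Line C: PET → 14.02; tubing → 14.02.02; for packaging → 14.02.02.01. Scheduled 19%. quota on 14.02.02.01 open → in-quota 6%; Lindmar agreement on 14.02: wholly obtained → 13% available; preference 13% not lower than 6% → no reduction. → 6%.
Line D: polypropylene → 14.01; tubing → 14.01.03; for packaging → 14.01.03.02. Scheduled 3%. Eswyn agreement on 14.02.02: 14.01.03.02 not covered. → 3%.
Line E: polypropylene → 14.01; tubing → 14.01.03; general-purpose → 14.01.03.01. Scheduled 7%. Umbrial agreement on 14.03.02.01: 14.01.03.01 not covered. → 7%.
Sum: 32% + 33% + 6% + 3% + 7% = 81%.

81%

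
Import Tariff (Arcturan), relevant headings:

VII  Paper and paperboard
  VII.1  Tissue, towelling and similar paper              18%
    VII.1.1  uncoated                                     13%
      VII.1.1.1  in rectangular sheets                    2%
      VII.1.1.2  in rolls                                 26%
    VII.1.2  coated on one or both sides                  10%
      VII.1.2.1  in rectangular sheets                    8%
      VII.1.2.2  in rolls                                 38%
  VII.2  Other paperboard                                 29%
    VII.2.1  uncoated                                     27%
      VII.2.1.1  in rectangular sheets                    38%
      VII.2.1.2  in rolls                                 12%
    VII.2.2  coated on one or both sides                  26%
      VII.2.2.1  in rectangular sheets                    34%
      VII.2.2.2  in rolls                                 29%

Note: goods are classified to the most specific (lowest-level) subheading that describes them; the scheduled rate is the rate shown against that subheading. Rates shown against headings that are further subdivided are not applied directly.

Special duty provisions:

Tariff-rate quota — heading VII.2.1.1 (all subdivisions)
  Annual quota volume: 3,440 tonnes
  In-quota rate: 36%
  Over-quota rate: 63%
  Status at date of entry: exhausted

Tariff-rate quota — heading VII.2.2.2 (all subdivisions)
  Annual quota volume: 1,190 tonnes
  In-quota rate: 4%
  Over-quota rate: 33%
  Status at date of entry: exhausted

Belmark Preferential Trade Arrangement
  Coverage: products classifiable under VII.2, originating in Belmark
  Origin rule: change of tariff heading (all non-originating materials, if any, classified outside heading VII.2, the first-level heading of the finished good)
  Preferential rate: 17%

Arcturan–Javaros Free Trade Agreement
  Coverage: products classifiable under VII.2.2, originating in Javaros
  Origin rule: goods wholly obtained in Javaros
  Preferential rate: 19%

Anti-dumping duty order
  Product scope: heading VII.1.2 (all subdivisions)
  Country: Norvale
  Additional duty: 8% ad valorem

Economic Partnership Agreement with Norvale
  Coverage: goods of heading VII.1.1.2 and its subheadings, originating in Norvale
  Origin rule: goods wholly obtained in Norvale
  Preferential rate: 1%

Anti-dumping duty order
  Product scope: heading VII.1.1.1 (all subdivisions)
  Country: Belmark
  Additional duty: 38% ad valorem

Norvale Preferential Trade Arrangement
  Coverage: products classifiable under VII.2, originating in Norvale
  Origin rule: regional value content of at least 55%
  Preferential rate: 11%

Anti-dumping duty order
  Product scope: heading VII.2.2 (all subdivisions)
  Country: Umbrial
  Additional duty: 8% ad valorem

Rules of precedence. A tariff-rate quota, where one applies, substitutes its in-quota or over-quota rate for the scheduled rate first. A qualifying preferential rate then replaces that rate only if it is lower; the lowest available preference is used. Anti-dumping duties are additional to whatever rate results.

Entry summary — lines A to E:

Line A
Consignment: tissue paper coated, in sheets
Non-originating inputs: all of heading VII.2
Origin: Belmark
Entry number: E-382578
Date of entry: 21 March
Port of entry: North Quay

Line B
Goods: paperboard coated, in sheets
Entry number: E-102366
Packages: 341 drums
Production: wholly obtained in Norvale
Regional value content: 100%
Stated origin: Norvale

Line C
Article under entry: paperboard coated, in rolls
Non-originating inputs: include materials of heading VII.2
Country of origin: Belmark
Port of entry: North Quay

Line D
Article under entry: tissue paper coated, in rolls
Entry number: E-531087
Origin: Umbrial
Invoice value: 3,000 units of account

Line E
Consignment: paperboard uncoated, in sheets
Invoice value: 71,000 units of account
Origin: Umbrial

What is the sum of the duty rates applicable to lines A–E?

Line A: tissue paper → VII.1; coated → VII.1.2; in sheets → VII.1.2.1. Scheduled 8%. Belmark agreement on VII.2: VII.1.2.1 not covered. → 8%.
Line B: paperboard → VII.2; coated → VII.2.2; in sheets → VII.2.2.1. Scheduled 34%. Norvale agreement on VII.1.1.2: VII.2.2.1 not covered; Norvale agreement on VII.2: RVC ≥ 55% → 11% available; preferential 11%. → 11%.
Line C: paperboard → VII.2; coated → VII.2.2; in rolls → VII.2.2.2. Scheduled 29%. quota on VII.2.2.2 exhausted → over-quota 33%; Belmark agreement on VII.2: CTH not met. → 33%.
Line D: tissue paper → VII.1; coated → VII.1.2; in rolls → VII.1.2.2. Scheduled 38%. No special measure applies. → 38%.
Line E: paperboard → VII.2; uncoated → VII.2.1; in sheets → VII.2.1.1. Scheduled 38%. quota on VII.2.1.1 exhausted → over-quota 63%. → 63%.
Sum: 8% + 11% + 33% + 38% + 63% = 153%.

153%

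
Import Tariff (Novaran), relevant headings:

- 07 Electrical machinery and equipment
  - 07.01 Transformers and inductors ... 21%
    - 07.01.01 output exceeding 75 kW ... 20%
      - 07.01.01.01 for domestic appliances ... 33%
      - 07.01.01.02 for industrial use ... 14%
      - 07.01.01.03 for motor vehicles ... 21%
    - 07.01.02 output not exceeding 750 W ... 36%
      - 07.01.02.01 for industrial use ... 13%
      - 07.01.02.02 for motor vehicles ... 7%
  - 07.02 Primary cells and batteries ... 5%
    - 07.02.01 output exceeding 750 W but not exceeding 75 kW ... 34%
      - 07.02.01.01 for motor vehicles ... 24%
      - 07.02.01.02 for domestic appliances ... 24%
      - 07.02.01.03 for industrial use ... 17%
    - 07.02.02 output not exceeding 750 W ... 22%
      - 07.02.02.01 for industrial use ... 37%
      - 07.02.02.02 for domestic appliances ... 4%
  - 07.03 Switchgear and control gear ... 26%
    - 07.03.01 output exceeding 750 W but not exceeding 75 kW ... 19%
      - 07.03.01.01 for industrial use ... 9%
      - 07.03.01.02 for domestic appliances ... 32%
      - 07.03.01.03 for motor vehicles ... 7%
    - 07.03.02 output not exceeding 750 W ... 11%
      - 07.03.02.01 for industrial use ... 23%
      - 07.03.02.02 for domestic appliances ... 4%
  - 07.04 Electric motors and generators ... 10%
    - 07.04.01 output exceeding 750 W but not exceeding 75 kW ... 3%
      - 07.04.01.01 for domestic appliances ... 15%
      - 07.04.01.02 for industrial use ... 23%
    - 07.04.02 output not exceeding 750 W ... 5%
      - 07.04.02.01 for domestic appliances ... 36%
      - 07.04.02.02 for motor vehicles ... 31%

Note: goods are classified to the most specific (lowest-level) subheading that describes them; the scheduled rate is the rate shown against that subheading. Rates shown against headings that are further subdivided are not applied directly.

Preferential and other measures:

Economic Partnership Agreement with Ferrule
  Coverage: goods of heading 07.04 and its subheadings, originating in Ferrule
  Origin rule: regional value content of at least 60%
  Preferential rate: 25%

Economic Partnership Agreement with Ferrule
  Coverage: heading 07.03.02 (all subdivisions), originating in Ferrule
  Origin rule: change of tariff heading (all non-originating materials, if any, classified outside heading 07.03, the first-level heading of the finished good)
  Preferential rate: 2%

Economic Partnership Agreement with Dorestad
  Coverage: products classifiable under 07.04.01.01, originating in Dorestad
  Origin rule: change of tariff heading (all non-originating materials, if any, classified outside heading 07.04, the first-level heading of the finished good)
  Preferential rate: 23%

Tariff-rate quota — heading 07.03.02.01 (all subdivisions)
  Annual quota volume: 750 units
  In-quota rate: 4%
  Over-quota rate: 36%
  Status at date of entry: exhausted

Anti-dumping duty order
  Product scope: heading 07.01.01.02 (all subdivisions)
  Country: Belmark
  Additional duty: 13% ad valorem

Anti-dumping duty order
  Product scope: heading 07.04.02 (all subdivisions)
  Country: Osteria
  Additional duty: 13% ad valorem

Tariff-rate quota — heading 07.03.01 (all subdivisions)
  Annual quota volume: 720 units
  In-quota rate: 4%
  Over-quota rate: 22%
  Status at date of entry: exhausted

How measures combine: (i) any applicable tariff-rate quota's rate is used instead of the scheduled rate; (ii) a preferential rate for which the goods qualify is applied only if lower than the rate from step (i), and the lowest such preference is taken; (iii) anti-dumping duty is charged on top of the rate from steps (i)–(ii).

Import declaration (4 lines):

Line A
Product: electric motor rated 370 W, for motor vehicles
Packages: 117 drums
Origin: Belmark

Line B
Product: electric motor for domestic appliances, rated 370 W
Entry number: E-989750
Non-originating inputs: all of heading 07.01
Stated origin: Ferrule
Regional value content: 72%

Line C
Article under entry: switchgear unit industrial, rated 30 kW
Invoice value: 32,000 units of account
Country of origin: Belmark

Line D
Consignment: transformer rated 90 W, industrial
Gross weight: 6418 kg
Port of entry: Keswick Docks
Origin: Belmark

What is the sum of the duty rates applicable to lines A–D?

Line A: electric motor → 07.04; rated 370 W → 07.04.02; for motor vehicles → 07.04.02.02. Scheduled 31%. No special measure applies. → 31%.
Line B: electric motor → 07.04; rated 370 W → 07.04.02; for domestic appliances → 07.04.02.01. Scheduled 36%. Ferrule agreement on 07.04: RVC ≥ 60% → 25% available; Ferrule agreement on 07.03.02: 07.04.02.01 not covered; preferential 25%. → 25%.
Line C: switchgear unit → 07.03; rated 30 kW → 07.03.01; industrial → 07.03.01.01. Scheduled 9%. quota on 07.03.01 exhausted → over-quota 22%. → 22%.
Line D: transformer → 07.01; rated 90 W → 07.01.02; industrial → 07.01.02.01. Scheduled 13%. No special measure applies. → 13%.
Sum: 31% + 25% + 22% + 13% = 91%.

91%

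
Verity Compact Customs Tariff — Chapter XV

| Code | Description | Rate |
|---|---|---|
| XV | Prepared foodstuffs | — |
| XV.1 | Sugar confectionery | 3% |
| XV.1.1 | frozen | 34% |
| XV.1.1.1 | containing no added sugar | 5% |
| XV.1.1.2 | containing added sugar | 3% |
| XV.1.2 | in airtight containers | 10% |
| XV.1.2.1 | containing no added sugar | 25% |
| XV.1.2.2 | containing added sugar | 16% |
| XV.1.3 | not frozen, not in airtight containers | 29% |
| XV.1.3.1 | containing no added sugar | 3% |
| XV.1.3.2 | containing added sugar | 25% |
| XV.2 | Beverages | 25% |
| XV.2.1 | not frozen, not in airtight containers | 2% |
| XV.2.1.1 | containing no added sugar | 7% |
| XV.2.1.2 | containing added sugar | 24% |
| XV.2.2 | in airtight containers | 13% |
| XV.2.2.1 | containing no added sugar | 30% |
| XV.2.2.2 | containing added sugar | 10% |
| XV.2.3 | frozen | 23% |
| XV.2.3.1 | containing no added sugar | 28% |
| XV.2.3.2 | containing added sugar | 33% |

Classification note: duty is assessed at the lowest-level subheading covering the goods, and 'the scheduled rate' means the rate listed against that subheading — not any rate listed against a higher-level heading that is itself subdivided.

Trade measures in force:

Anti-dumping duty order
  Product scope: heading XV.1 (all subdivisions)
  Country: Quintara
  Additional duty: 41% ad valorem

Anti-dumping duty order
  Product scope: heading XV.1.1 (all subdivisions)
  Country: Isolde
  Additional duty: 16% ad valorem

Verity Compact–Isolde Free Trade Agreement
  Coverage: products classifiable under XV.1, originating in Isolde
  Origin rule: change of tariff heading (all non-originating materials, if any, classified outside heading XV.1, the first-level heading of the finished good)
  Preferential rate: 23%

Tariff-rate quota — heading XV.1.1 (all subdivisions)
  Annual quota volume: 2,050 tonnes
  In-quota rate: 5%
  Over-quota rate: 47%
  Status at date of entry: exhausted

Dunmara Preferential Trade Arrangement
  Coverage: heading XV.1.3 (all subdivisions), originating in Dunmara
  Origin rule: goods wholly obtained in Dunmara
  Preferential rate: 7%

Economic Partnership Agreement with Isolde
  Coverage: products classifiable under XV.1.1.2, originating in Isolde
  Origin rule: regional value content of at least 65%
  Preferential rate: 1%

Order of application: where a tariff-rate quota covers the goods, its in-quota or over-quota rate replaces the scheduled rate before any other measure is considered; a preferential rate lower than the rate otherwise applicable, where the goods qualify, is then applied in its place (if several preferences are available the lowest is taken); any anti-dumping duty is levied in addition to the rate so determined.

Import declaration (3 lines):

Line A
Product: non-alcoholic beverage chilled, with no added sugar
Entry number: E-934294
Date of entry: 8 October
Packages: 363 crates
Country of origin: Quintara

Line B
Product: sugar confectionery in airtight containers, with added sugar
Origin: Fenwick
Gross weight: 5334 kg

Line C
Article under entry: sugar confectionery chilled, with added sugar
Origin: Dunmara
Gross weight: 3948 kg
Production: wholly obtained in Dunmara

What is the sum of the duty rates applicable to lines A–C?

Line A: non-alcoholic beverage → XV.2; chilled → XV.2.1; with no added sugar → XV.2.1.1. Scheduled 7%. No special measure applies. → 7%.
Line B: sugar confectionery → XV.1; in airtight containers → XV.1.2; with added sugar → XV.1.2.2. Scheduled 16%. No special measure applies. → 16%.
Line C: sugar confectionery → XV.1; chilled → XV.1.3; with added sugar → XV.1.3.2. Scheduled 25%. Dunmara agreement on XV.1.3: wholly obtained → 7% available; preferential 7%. → 7%.
Sum: 7% + 16% + 7% = 30%.

30%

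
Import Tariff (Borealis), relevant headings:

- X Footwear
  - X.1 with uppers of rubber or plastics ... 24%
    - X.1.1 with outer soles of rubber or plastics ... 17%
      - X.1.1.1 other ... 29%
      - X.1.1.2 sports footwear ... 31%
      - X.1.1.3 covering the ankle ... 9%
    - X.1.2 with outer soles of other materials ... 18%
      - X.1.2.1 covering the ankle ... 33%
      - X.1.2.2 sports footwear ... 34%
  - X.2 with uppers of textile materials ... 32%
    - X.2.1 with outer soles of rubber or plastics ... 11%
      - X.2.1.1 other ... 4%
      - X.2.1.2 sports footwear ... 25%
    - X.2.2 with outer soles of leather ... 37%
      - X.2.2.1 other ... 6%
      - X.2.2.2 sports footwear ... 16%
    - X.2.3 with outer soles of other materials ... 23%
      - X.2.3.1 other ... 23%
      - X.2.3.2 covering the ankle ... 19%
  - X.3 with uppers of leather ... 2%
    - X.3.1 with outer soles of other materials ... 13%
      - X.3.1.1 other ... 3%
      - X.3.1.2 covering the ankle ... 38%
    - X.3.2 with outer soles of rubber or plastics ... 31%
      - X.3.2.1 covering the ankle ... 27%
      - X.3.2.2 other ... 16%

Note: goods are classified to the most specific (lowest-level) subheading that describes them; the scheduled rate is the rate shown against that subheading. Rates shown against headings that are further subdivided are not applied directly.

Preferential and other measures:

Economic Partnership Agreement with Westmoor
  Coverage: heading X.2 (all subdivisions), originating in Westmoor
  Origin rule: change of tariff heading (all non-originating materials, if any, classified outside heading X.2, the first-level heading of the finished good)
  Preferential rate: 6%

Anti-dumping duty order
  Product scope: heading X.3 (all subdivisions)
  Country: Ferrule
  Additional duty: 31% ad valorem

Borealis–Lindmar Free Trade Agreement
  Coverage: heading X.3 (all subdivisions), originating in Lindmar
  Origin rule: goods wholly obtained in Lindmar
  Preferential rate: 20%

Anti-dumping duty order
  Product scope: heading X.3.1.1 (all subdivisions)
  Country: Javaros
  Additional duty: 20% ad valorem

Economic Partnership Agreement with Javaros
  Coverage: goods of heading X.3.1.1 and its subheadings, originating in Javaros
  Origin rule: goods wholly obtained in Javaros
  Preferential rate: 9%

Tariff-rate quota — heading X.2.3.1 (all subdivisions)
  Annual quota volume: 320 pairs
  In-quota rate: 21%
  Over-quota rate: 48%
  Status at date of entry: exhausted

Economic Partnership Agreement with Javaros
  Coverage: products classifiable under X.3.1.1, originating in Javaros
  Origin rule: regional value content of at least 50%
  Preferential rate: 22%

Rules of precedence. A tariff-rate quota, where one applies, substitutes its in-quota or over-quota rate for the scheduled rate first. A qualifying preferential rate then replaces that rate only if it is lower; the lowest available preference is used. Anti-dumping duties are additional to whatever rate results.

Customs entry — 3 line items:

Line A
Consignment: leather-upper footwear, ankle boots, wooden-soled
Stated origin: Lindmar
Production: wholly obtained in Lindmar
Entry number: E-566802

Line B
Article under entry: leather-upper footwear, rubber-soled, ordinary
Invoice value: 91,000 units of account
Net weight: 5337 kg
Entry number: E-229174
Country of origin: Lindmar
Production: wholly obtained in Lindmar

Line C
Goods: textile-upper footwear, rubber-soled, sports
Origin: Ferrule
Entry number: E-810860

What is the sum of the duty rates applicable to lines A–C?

61%

Line A: leather-upper → X.3; wooden-soled → X.3.1; ankle boots → X.3.1.2. Scheduled 38%. Lindmar agreement on X.3: wholly obtained → 20% available; preferential 20%. → 20%.
Line B: leather-upper → X.3; rubber-soled → X.3.2; ordinary → X.3.2.2. Scheduled 16%. Lindmar agreement on X.3: wholly obtained → 20% available; preference 20% not lower than 16% → no reduction. → 16%.
Line C: textile-upper → X.2; rubber-soled → X.2.1; sports → X.2.1.2. Scheduled 25%. No special measure applies. → 25%.
Sum: 20% + 16% + 25% = 61%.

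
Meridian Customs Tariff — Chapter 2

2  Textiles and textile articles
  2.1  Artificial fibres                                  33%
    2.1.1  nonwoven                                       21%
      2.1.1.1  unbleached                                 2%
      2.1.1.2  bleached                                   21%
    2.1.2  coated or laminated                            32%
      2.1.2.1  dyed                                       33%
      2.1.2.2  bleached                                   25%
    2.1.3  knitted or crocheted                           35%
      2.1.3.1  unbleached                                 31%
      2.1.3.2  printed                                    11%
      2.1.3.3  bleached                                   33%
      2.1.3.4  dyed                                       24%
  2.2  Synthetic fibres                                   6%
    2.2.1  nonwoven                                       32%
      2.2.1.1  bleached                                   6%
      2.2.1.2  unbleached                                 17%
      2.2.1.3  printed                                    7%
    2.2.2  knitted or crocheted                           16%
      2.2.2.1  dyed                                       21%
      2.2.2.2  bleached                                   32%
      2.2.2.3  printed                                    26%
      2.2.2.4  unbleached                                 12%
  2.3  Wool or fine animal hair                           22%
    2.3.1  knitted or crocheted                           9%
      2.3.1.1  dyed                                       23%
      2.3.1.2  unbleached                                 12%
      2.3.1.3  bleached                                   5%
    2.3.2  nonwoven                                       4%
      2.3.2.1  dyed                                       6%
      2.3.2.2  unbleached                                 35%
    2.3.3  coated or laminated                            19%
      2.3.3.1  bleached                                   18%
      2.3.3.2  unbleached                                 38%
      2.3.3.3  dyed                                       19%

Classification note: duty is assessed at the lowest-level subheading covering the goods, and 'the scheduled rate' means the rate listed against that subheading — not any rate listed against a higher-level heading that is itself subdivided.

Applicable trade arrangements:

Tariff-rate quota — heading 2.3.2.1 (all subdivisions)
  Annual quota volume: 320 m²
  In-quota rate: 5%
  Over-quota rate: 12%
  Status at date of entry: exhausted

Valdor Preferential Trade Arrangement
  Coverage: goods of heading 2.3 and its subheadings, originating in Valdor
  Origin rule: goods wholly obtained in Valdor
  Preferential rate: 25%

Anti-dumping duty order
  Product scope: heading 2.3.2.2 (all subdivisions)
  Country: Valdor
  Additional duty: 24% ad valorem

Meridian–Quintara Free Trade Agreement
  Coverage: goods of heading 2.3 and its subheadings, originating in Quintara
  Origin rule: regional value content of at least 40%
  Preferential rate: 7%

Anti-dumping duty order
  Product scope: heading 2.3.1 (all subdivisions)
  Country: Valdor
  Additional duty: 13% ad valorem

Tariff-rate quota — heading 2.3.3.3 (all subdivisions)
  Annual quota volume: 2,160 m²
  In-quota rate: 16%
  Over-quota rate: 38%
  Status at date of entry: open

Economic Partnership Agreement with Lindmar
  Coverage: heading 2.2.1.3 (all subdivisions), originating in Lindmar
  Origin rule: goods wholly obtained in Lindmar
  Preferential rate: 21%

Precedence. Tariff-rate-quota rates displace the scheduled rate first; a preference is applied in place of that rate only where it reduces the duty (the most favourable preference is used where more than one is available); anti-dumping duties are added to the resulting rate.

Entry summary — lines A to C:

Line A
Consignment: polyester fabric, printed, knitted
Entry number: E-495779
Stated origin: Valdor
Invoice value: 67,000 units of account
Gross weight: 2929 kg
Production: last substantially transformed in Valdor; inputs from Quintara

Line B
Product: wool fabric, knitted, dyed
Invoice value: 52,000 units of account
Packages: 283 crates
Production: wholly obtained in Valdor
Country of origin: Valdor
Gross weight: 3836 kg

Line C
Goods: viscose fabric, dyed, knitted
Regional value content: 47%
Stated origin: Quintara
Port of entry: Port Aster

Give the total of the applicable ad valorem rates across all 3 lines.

86%

Line A: polyester → 2.2; knitted → 2.2.2; printed → 2.2.2.3. Scheduled 26%. Valdor agreement on 2.3: 2.2.2.3 not covered. → 26%.
Line B: wool → 2.3; knitted → 2.3.1; dyed → 2.3.1.1. Scheduled 23%. Valdor agreement on 2.3: wholly obtained → 25% available; preference 25% not lower than 23% → no reduction; anti-dumping (Valdor, 2.3.1): +13%; total 23% + 13% = 36%. → 36%.
Line C: viscose → 2.1; knitted → 2.1.3; dyed → 2.1.3.4. Scheduled 24%. Quintara agreement on 2.3: 2.1.3.4 not covered. → 24%.
Sum: 26% + 36% + 24% = 86%.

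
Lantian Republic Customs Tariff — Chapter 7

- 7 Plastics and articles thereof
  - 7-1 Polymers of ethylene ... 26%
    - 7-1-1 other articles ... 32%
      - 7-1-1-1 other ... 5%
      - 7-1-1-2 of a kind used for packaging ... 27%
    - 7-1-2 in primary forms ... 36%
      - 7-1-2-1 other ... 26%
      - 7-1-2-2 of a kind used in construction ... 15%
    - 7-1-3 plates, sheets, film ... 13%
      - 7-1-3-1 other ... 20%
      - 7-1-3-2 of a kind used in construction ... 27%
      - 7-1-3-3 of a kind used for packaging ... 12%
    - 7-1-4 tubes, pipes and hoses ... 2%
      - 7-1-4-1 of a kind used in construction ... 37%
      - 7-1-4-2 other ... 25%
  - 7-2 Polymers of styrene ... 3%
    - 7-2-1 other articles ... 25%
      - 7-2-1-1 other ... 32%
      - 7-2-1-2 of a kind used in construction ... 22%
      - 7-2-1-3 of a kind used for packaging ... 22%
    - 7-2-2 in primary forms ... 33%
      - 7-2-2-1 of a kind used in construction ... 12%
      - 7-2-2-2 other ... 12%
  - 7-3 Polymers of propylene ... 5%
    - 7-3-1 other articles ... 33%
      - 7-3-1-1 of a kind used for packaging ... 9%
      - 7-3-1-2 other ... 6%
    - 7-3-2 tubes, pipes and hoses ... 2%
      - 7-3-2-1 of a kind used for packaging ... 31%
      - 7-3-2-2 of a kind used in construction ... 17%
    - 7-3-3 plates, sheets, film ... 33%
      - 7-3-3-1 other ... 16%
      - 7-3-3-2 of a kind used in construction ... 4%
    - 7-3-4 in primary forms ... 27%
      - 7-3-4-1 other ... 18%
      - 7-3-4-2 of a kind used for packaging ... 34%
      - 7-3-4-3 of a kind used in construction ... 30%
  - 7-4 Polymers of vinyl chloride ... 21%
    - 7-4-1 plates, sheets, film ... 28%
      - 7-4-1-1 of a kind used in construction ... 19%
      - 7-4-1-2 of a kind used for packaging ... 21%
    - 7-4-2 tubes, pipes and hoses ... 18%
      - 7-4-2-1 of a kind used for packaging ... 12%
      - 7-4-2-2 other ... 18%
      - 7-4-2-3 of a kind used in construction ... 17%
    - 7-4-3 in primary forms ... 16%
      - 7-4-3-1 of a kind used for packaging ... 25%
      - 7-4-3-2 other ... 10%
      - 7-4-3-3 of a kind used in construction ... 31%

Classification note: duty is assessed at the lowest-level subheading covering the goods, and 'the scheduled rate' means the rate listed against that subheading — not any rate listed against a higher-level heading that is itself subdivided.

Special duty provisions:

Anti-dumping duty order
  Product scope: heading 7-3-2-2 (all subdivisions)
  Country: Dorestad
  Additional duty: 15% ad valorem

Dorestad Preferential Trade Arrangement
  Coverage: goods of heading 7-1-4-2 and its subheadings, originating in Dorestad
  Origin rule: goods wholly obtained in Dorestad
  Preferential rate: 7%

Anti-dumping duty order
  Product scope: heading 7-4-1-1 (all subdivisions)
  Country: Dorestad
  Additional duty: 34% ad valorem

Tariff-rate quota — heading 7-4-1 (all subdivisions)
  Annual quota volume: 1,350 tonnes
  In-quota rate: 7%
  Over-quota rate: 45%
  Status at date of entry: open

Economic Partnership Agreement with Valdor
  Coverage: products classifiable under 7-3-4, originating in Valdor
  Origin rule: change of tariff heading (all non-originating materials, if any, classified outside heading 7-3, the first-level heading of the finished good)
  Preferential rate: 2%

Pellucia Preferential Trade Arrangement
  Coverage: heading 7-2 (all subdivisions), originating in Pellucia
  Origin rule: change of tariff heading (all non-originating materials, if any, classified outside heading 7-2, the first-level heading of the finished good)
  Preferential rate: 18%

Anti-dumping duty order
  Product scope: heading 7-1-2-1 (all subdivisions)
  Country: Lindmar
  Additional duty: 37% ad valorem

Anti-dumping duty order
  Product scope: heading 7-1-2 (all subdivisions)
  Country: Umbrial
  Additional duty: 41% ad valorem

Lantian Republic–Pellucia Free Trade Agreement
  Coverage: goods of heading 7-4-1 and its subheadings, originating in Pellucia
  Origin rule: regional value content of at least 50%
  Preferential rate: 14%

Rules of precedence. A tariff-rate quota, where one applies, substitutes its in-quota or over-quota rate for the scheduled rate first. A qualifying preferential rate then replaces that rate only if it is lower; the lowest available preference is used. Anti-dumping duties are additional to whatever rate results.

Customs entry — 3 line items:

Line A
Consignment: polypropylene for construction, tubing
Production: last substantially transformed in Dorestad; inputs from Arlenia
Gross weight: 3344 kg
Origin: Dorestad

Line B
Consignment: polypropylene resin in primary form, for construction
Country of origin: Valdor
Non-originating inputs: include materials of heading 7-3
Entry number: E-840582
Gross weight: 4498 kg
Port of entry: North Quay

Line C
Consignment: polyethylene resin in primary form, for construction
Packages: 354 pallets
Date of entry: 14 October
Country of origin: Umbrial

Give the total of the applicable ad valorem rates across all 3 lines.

Line A: polypropylene → 7-3; tubing → 7-3-2; for construction → 7-3-2-2. Scheduled 17%. Dorestad agreement on 7-1-4-2: 7-3-2-2 not covered; anti-dumping (Dorestad, 7-3-2-2): +15%; total 17% + 15% = 32%. → 32%.
Line B: polypropylene → 7-3; resin in primary form → 7-3-4; for construction → 7-3-4-3. Scheduled 30%. Valdor agreement on 7-3-4: CTH not met. → 30%.
Line C: polyethylene → 7-1; resin in primary form → 7-1-2; for construction → 7-1-2-2. Scheduled 15%. anti-dumping (Umbrial, 7-1-2): +41%; total 15% + 41% = 56%. → 56%.
Sum: 32% + 30% + 56% = 118%.

118%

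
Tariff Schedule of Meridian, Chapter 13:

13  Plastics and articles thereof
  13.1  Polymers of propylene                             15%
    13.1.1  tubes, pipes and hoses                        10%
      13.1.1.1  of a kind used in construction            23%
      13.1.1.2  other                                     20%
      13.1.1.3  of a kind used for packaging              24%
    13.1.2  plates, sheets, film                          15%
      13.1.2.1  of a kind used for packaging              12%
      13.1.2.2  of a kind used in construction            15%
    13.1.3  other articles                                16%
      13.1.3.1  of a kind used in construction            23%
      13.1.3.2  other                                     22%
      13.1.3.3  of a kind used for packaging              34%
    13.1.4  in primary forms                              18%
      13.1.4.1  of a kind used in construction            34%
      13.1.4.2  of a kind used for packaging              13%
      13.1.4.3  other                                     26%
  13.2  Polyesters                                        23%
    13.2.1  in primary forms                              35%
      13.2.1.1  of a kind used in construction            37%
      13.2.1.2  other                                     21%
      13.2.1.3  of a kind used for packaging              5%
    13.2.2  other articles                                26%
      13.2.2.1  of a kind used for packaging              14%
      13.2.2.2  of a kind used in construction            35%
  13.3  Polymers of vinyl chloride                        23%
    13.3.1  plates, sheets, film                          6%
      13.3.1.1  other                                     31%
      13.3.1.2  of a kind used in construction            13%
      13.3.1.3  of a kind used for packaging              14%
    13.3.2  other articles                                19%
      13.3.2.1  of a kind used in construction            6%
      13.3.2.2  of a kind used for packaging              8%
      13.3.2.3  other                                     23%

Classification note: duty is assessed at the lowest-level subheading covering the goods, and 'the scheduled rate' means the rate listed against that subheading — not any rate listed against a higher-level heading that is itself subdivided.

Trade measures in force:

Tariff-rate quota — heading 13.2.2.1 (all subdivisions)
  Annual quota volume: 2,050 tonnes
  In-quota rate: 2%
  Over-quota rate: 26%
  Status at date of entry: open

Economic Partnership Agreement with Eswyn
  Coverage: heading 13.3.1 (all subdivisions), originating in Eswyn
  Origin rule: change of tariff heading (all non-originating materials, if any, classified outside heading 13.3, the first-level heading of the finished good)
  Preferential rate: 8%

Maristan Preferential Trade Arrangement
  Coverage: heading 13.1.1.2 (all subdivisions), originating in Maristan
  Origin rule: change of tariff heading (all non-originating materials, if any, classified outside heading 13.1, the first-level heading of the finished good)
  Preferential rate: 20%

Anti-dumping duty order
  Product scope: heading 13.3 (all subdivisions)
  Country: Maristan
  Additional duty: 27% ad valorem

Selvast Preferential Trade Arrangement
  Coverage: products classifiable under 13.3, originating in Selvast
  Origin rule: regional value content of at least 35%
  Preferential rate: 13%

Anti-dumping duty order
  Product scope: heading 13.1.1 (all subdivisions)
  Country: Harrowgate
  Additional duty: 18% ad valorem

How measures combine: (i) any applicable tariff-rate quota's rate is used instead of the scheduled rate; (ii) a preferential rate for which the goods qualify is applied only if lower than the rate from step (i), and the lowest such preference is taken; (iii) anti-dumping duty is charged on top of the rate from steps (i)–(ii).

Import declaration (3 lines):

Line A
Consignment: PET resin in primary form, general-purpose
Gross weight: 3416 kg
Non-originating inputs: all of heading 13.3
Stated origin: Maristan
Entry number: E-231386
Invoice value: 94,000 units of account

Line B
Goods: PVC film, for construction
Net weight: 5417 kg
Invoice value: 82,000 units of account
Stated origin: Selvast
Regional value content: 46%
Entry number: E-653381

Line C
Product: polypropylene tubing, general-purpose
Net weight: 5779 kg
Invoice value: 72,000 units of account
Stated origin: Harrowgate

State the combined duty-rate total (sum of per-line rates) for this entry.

72%

Line A: PET → 13.2; resin in primary form → 13.2.1; general-purpose → 13.2.1.2. Scheduled 21%. Maristan agreement on 13.1.1.2: 13.2.1.2 not covered. → 21%.
Line B: PVC → 13.3; film → 13.3.1; for construction → 13.3.1.2. Scheduled 13%. Selvast agreement on 13.3: RVC ≥ 35% → 13% available; preference 13% not lower than 13% → no reduction. → 13%.
Line C: polypropylene → 13.1; tubing → 13.1.1; general-purpose → 13.1.1.2. Scheduled 20%. anti-dumping (Harrowgate, 13.1.1): +18%; total 20% + 18% = 38%. → 38%.
Sum: 21% + 13% + 38% = 72%.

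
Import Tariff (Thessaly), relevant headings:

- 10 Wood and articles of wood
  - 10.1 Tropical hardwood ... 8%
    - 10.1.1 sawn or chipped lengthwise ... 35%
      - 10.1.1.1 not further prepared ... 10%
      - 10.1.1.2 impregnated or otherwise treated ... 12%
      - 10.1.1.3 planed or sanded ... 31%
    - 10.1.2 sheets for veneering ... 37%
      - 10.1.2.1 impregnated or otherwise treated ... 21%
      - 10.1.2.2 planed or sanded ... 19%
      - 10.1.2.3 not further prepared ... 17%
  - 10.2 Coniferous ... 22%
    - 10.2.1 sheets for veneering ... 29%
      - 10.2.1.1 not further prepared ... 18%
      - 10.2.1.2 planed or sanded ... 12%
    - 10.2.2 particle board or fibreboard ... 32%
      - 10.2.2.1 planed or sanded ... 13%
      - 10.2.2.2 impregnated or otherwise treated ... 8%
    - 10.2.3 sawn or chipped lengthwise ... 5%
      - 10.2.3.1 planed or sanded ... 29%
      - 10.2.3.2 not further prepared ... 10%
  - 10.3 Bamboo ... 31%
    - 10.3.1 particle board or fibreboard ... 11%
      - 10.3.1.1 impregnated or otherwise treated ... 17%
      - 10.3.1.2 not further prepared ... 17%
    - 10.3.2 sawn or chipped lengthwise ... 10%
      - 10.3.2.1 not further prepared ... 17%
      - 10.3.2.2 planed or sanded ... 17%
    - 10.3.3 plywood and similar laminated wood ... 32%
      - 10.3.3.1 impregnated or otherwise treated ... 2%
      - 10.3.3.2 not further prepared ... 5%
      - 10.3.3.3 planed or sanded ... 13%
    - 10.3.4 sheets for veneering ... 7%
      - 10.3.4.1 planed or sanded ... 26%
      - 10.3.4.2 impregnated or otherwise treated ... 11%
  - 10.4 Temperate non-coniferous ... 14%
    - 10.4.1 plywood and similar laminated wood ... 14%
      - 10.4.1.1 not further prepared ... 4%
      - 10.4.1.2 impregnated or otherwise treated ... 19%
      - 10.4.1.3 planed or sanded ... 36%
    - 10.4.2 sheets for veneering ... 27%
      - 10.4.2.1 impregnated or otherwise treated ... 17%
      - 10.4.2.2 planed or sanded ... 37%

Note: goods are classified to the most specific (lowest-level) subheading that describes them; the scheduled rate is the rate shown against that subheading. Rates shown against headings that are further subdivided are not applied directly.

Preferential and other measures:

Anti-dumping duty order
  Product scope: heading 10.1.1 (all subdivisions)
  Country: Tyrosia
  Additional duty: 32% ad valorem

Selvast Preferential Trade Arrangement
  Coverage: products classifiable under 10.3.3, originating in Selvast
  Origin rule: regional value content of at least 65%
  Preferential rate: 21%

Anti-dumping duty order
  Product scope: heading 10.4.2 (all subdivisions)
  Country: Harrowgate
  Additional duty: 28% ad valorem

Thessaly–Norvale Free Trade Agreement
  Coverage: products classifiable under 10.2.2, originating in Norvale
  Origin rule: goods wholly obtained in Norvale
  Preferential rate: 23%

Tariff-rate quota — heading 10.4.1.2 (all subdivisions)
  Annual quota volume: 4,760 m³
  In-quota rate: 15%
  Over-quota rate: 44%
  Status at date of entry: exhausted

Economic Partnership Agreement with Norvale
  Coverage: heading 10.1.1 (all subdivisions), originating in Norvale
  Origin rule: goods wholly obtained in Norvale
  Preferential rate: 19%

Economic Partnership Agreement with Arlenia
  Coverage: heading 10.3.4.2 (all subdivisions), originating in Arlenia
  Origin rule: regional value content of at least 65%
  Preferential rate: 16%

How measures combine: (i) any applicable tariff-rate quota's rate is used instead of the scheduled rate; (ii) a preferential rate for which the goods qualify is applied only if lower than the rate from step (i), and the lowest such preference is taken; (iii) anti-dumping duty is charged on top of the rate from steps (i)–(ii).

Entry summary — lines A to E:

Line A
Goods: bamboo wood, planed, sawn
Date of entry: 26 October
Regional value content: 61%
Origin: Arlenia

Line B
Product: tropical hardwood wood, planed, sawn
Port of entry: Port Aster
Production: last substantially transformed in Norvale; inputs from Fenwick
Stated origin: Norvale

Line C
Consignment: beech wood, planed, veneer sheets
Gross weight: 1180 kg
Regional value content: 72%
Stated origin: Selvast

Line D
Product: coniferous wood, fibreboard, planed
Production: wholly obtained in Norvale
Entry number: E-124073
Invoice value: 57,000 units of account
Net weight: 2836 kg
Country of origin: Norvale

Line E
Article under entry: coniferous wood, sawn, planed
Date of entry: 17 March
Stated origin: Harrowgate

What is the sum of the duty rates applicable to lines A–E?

Line A: bamboo → 10.3; sawn → 10.3.2; planed → 10.3.2.2. Scheduled 17%. Arlenia agreement on 10.3.4.2: 10.3.2.2 not covered. → 17%.
Line B: tropical hardwood → 10.1; sawn → 10.1.1; planed → 10.1.1.3. Scheduled 31%. Norvale agreement on 10.2.2: 10.1.1.3 not covered; Norvale agreement on 10.1.1: not wholly obtained. → 31%.
Line C: beech → 10.4; veneer sheets → 10.4.2; planed → 10.4.2.2. Scheduled 37%. Selvast agreement on 10.3.3: 10.4.2.2 not covered. → 37%.
Line D: coniferous → 10.2; fibreboard → 10.2.2; planed → 10.2.2.1. Scheduled 13%. Norvale agreement on 10.2.2: wholly obtained → 23% available; Norvale agreement on 10.1.1: 10.2.2.1 not covered; preference 23% not lower than 13% → no reduction. → 13%.
Line E: coniferous → 10.2; sawn → 10.2.3; planed → 10.2.3.1. Scheduled 29%. No special measure applies. → 29%.
Sum: 17% + 31% + 37% + 13% + 29% = 127%.

127%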